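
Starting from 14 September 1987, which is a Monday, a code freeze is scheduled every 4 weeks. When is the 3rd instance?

9 November 1987

The 3rd occurrence is 2 intervals after the first: 2 × 28 = 56 days after 14 September 1987.
September has 30 days — 16 days to the end of September leaves 40.
October has 31 days (9 left).
9 days into November → 9 November 1987.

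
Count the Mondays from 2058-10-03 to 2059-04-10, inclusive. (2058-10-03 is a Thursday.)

27

2058-10-03 is a Thursday; the first Monday on or after it is 2058-10-07 (4 days later).
From 2058-10-07 to 2059-04-10: 24 + 30 + 31 + 31 + 28 + 31 + 10 = 185 days (rest of October, November, December, January, February, March, April).
185 ÷ 7 = 26 full weeks with remainder 3, so 26 more Mondays after the first → 27.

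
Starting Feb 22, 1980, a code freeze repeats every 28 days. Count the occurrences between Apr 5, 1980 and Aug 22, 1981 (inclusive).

18

Occurrences land 28·i days after Feb 22, 1980 for i = 0, 1, 2, …
Apr 5, 1980 is 43 days after the start; 43 ÷ 28 = 1 remainder 15; since the remainder is 15, round up to i = 2. First occurrence in the window: #3 on Apr 18, 1980 (2×28 = 56 days in).
Aug 22, 1981 is 547 days after the start; 547 ÷ 28 = 19 remainder 15. Last occurrence in the window: #20 on Aug 7, 1981.
Occurrences #3 through #20: 18 in total.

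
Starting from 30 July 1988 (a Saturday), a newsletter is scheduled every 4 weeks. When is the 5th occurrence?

The 5th occurrence is 4 intervals after the first: 4 × 28 = 112 days after 30 July 1988.
July has 31 days — 1 day to the end of July leaves 111.
August has 31 days (80 left).
September has 30 days (50 left).
October has 31 days (19 left).
19 days into November → 19 November 1988.

19 November 1988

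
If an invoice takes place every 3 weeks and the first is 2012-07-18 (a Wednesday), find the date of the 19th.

The 19th occurrence is 18 intervals after the first: 18 × 21 = 378 days after 2012-07-18.
July has 31 days — 13 days to the end of July leaves 365.
August has 31 days (334 left).
September has 30 days (304 left).
October has 31 days (273 left).
November has 30 days (243 left).
December has 31 days (212 left).
January has 31 days (181 left).
February has 28 days (153 left).
March has 31 days (122 left).
April has 30 days (92 left).
May has 31 days (61 left).
June has 30 days (31 left).
31 days into July → 2013-07-31.

2013-07-31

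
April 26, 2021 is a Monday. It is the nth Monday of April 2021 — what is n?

Day 26 falls in week ⌈26/7⌉ of the month.
Days 1–7 hold the 1st Monday, 8–14 the 2nd, 15–21 the 3rd, 22–28 the 4th, 29–31 the 5th.
26 is in the range for the 4th.

4th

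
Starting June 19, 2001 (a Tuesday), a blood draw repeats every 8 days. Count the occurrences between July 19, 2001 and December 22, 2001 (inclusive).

20

Occurrences land 8·i days after June 19, 2001 for i = 0, 1, 2, …
July 19, 2001 is 30 days after the start; 30 ÷ 8 = 3 remainder 6; since the remainder is 6, round up to i = 4. First occurrence in the window: #5 on July 21, 2001 (4×8 = 32 days in).
December 22, 2001 is 186 days after the start; 186 ÷ 8 = 23 remainder 2. Last occurrence in the window: #24 on December 20, 2001.
Occurrences #5 through #24: 20 in total.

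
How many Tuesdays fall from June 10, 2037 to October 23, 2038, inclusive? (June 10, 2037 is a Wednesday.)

June 10, 2037 is a Wednesday; the first Tuesday on or after it is June 16, 2037 (6 days later).
From June 16, 2037 to October 23, 2038: 198 + 296 = 494 days (rest of 2037, to October 23, 2038 in 2038).
494 ÷ 7 = 70 full weeks with remainder 4, so 70 more Tuesdays after the first → 71.

71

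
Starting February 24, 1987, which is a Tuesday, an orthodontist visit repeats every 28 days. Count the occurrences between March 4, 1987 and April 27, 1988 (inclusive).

15

Occurrences land 28·i days after February 24, 1987 for i = 0, 1, 2, …
March 4, 1987 is 8 days after the start; 8 ÷ 28 = 0 remainder 8; since the remainder is 8, round up to i = 1. First occurrence in the window: #2 on March 24, 1987 (1×28 = 28 days in).
April 27, 1988 is 428 days after the start; 428 ÷ 28 = 15 remainder 8. Last occurrence in the window: #16 on April 19, 1988.
Occurrences #2 through #16: 15 in total.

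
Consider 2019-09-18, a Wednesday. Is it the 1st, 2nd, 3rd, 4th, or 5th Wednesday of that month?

3rd

Day 18 falls in week ⌈18/7⌉ of the month.
Days 1–7 hold the 1st Wednesday, 8–14 the 2nd, 15–21 the 3rd, 22–28 the 4th, 29–31 the 5th.
18 is in the range for the 3rd.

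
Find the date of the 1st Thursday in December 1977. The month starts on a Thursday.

1 December 1977

December 1977 begins on a Thursday, so the first Thursday is December 1.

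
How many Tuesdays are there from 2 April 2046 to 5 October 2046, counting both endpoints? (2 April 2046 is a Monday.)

2 April 2046 is a Monday; the first Tuesday on or after it is 3 April 2046 (1 day later).
From 3 April 2046 to 5 October 2046: 27 + 31 + 30 + 31 + 31 + 30 + 5 = 185 days (rest of April, May, June, July, August, September, October).
185 ÷ 7 = 26 full weeks with remainder 3, so 26 more Tuesdays after the first → 27.

27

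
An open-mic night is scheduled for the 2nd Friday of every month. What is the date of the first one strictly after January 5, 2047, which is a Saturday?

January 2047 starts on a Tuesday; its first Friday is the 4th, so the 2nd Friday is the 11th — January 11, 2047.
January 11, 2047 is after January 5, 2047, so that is the next one.

January 11, 2047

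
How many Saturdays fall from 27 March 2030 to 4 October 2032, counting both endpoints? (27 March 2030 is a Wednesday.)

27 March 2030 is a Wednesday; the first Saturday on or after it is 30 March 2030 (3 days later).
From 30 March 2030 to 4 October 2032: 276 + 365 + 278 = 919 days (rest of 2030, 2031, to 4 October 2032 in 2032).
919 ÷ 7 = 131 full weeks with remainder 2, so 131 more Saturdays after the first → 132.

132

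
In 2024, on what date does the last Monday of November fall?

The first Monday of November 2024 is November 4.
November 2024 has 30 days. Adding weeks: 4, 11, 18, 25 — the last one ≤ 30 is the 25th.

2024-11-25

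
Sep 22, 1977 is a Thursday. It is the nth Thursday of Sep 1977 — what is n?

Day 22 falls in week ⌈22/7⌉ of the month.
Days 1–7 hold the 1st Thursday, 8–14 the 2nd, 15–21 the 3rd, 22–28 the 4th, 29–31 the 5th.
22 is in the range for the 4th.

4th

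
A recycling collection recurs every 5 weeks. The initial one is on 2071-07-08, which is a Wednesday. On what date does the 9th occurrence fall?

The 9th occurrence is 8 intervals after the first: 8 × 35 = 280 days after 2071-07-08.
July has 31 days — 23 days to the end of July leaves 257.
August has 31 days (226 left).
September has 30 days (196 left).
October has 31 days (165 left).
November has 30 days (135 left).
December has 31 days (104 left).
January has 31 days (73 left).
February has 29 days (44 left).
March has 31 days (13 left).
13 days into April → 2072-04-13.

2072-04-13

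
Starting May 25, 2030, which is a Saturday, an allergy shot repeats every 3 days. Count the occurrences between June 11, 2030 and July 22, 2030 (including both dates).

14

Occurrences land 3·i days after May 25, 2030 for i = 0, 1, 2, …
June 11, 2030 is 17 days after the start; 17 ÷ 3 = 5 remainder 2; since the remainder is 2, round up to i = 6. First occurrence in the window: #7 on June 12, 2030 (6×3 = 18 days in).
July 22, 2030 is 58 days after the start; 58 ÷ 3 = 19 remainder 1. Last occurrence in the window: #20 on July 21, 2030.
Occurrences #7 through #20: 14 in total.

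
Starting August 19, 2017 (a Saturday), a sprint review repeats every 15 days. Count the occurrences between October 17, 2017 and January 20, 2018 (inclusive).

Occurrences land 15·i days after August 19, 2017 for i = 0, 1, 2, …
October 17, 2017 is 59 days after the start; 59 ÷ 15 = 3 remainder 14; since the remainder is 14, round up to i = 4. First occurrence in the window: #5 on October 18, 2017 (4×15 = 60 days in).
January 20, 2018 is 154 days after the start; 154 ÷ 15 = 10 remainder 4. Last occurrence in the window: #11 on January 16, 2018.
Occurrences #5 through #11: 7 in total.

7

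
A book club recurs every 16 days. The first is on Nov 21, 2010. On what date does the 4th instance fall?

Jan 8, 2011

The 4th occurrence is 3 intervals after the first: 3 × 16 = 48 days after Nov 21, 2010.
Nov has 30 days — 9 days to the end of Nov leaves 39.
Dec has 31 days (8 left).
8 days into Jan → Jan 8, 2011.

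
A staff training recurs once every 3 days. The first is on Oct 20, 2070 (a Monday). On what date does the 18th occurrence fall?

The 18th occurrence is 17 intervals after the first: 17 × 3 = 51 days after Oct 20, 2070.
Oct has 31 days — 11 days to the end of Oct leaves 40.
Nov has 30 days (10 left).
10 days into Dec → Dec 10, 2070.

Dec 10, 2070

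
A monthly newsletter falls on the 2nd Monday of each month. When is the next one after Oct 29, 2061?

Oct 2061 starts on a Saturday; its first Monday is the 3rd, so the 2nd Monday is the 10th — Oct 10, 2061.
That is not after Oct 29, 2061, so look at Nov 2061.
Nov 2061 starts on a Tuesday; its first Monday is the 7th, so the 2nd Monday is the 14th — Nov 14, 2061.

Nov 14, 2061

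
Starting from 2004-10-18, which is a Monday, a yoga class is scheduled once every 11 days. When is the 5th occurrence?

2004-12-01

The 5th occurrence is 4 intervals after the first: 4 × 11 = 44 days after 2004-10-18.
October has 31 days — 13 days to the end of October leaves 31.
November has 30 days (1 left).
1 day into December → 2004-12-01.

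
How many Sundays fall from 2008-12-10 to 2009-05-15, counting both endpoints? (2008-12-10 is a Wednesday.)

22

2008-12-10 is a Wednesday; the first Sunday on or after it is 2008-12-14 (4 days later).
From 2008-12-14 to 2009-05-15: 17 + 31 + 28 + 31 + 30 + 15 = 152 days (rest of December, January, February, March, April, May).
152 ÷ 7 = 21 full weeks with remainder 5, so 21 more Sundays after the first → 22.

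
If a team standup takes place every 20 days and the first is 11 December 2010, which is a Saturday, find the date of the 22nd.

4 February 2012

The 22nd occurrence is 21 intervals after the first: 21 × 20 = 420 days after 11 December 2010.
December has 31 days — 20 days to the end of December leaves 400.
January has 31 days (369 left).
February has 28 days (341 left).
March has 31 days (310 left).
April has 30 days (280 left).
May has 31 days (249 left).
June has 30 days (219 left).
July has 31 days (188 left).
August has 31 days (157 left).
September has 30 days (127 left).
October has 31 days (96 left).
November has 30 days (66 left).
December has 31 days (35 left).
January has 31 days (4 left).
4 days into February → 4 February 2012.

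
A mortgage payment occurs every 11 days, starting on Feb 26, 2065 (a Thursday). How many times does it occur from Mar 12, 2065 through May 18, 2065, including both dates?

6

Occurrences land 11·i days after Feb 26, 2065 for i = 0, 1, 2, …
Mar 12, 2065 is 14 days after the start; 14 ÷ 11 = 1 remainder 3; since the remainder is 3, round up to i = 2. First occurrence in the window: #3 on Mar 20, 2065 (2×11 = 22 days in).
May 18, 2065 is 81 days after the start; 81 ÷ 11 = 7 remainder 4. Last occurrence in the window: #8 on May 14, 2065.
Occurrences #3 through #8: 6 in total.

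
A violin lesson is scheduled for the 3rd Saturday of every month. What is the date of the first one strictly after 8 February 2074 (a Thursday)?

17 February 2074

February 2074 starts on a Thursday; its first Saturday is the 3rd, so the 3rd Saturday is the 17th — 17 February 2074.
17 February 2074 is after 8 February 2074, so that is the next one.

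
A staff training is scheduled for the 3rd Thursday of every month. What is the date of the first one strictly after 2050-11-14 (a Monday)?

November 2050 starts on a Tuesday; its first Thursday is the 3rd, so the 3rd Thursday is the 17th — 2050-11-17.
2050-11-17 is after 2050-11-14, so that is the next one.

2050-11-17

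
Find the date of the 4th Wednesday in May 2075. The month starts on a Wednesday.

May 2075 begins on a Wednesday, so the first Wednesday is May 1.
The 4th Wednesday is 3 weeks later: 1 + 21 = 22.

2075-05-22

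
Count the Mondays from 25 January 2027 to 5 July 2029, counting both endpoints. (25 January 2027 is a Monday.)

128

25 January 2027 is a Monday; the first Monday on or after it is 25 January 2027.
From 25 January 2027 to 5 July 2029: 340 + 366 + 186 = 892 days (rest of 2027, 2028, to 5 July 2029 in 2029).
892 ÷ 7 = 127 full weeks with remainder 3, so 127 more Mondays after the first → 128.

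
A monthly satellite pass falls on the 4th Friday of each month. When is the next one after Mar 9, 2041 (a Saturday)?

Mar 22, 2041

Mar 2041 starts on a Friday; its first Friday is the 1st, so the 4th Friday is the 22nd — Mar 22, 2041.
Mar 22, 2041 is after Mar 9, 2041, so that is the next one.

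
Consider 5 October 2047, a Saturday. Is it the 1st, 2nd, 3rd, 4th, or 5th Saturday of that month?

Day 5 falls in week ⌈5/7⌉ of the month.
Days 1–7 hold the 1st Saturday, 8–14 the 2nd, 15–21 the 3rd, 22–28 the 4th, 29–31 the 5th.
5 is in the range for the 1st.

1st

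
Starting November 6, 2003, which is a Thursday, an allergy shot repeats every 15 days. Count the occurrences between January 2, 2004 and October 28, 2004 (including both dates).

Occurrences land 15·i days after November 6, 2003 for i = 0, 1, 2, …
January 2, 2004 is 57 days after the start; 57 ÷ 15 = 3 remainder 12; since the remainder is 12, round up to i = 4. First occurrence in the window: #5 on January 5, 2004 (4×15 = 60 days in).
October 28, 2004 is 357 days after the start; 357 ÷ 15 = 23 remainder 12. Last occurrence in the window: #24 on October 16, 2004.
Occurrences #5 through #24: 20 in total.

20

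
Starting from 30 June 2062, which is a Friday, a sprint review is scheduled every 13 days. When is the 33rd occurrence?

20 August 2063

The 33rd occurrence is 32 intervals after the first: 32 × 13 = 416 days after 30 June 2062.
June has 30 days — 0 days to the end of June leaves 416.
From end of June to end of 2062 is 184 days (232 left).
January has 31 days (201 left).
February has 28 days (173 left).
March has 31 days (142 left).
April has 30 days (112 left).
May has 31 days (81 left).
June has 30 days (51 left).
July has 31 days (20 left).
20 days into August → 20 August 2063.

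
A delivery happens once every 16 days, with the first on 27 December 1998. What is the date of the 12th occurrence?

21 June 1999

The 12th occurrence is 11 intervals after the first: 11 × 16 = 176 days after 27 December 1998.
December has 31 days — 4 days to the end of December leaves 172.
January has 31 days (141 left).
February has 28 days (113 left).
March has 31 days (82 left).
April has 30 days (52 left).
May has 31 days (21 left).
21 days into June → 21 June 1999.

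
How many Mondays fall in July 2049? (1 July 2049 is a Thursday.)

4

1 July 2049 is a Thursday; the first Monday on or after it is 5 July 2049 (4 days later).
From 5 July 2049 to 31 July 2049 is 31 − 5 = 26 days.
26 ÷ 7 = 3 full weeks with remainder 5, so 3 more Mondays after the first → 4.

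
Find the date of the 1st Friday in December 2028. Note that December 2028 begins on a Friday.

December 2028 begins on a Friday, so the first Friday is December 1.

1 December 2028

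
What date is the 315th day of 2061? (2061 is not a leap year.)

November 11, 2061

January has 31 days (315 − 31 = 284 remain).
February has 28 days (284 − 28 = 256 remain).
March has 31 days (256 − 31 = 225 remain).
April has 30 days (225 − 30 = 195 remain).
May has 31 days (195 − 31 = 164 remain).
June has 30 days (164 − 30 = 134 remain).
July has 31 days (134 − 31 = 103 remain).
August has 31 days (103 − 31 = 72 remain).
September has 30 days (72 − 30 = 42 remain).
October has 31 days (42 − 31 = 11 remain).
11 into November → November 11.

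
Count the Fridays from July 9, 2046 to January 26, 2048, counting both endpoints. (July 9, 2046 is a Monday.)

81

July 9, 2046 is a Monday; the first Friday on or after it is July 13, 2046 (4 days later).
From July 13, 2046 to January 26, 2048: 171 + 365 + 26 = 562 days (rest of 2046, 2047, to January 26, 2048 in 2048).
562 ÷ 7 = 80 full weeks with remainder 2, so 80 more Fridays after the first → 81.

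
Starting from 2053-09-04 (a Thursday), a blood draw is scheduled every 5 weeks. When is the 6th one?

2054-02-26

The 6th occurrence is 5 intervals after the first: 5 × 35 = 175 days after 2053-09-04.
September has 30 days — 26 days to the end of September leaves 149.
October has 31 days (118 left).
November has 30 days (88 left).
December has 31 days (57 left).
January has 31 days (26 left).
26 days into February → 2054-02-26.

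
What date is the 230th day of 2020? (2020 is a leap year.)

August 17, 2020

January has 31 days (230 − 31 = 199 remain).
February has 29 days (199 − 29 = 170 remain).
March has 31 days (170 − 31 = 139 remain).
April has 30 days (139 − 30 = 109 remain).
May has 31 days (109 − 31 = 78 remain).
June has 30 days (78 − 30 = 48 remain).
July has 31 days (48 − 31 = 17 remain).
17 into August → August 17.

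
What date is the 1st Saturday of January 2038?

2038-01-02

January 2038 begins on a Friday, so the first Saturday is January 2 (1 day later).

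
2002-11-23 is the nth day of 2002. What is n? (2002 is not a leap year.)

327

Days in months before November: 31 + 28 + 31 + 30 + 31 + 30 + 31 + 31 + 30 + 31 = 304.
Plus 23 days into November → day 327.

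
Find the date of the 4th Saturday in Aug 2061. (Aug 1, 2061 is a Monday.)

Aug 2061 begins on a Monday, so the first Saturday is Aug 6 (5 days later).
The 4th Saturday is 3 weeks later: 6 + 21 = 27.

Aug 27, 2061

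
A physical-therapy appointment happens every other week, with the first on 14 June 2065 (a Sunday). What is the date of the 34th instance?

The 34th occurrence is 33 intervals after the first: 33 × 14 = 462 days after 14 June 2065.
June has 30 days — 16 days to the end of June leaves 446.
From end of June to end of 2065 is 184 days (262 left).
January has 31 days (231 left).
February has 28 days (203 left).
March has 31 days (172 left).
April has 30 days (142 left).
May has 31 days (111 left).
June has 30 days (81 left).
July has 31 days (50 left).
August has 31 days (19 left).
19 days into September → 19 September 2066.

19 September 2066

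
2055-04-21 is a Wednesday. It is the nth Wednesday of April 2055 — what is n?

3rd

Day 21 falls in week ⌈21/7⌉ of the month.
Days 1–7 hold the 1st Wednesday, 8–14 the 2nd, 15–21 the 3rd, 22–28 the 4th, 29–31 the 5th.
21 is in the range for the 3rd.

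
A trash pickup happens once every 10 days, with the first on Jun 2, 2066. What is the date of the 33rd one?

Apr 18, 2067

The 33rd occurrence is 32 intervals after the first: 32 × 10 = 320 days after Jun 2, 2066.
Jun has 30 days — 28 days to the end of Jun leaves 292.
Jul has 31 days (261 left).
Aug has 31 days (230 left).
Sep has 30 days (200 left).
Oct has 31 days (169 left).
Nov has 30 days (139 left).
Dec has 31 days (108 left).
Jan has 31 days (77 left).
Feb has 28 days (49 left).
Mar has 31 days (18 left).
18 days into Apr → Apr 18, 2067.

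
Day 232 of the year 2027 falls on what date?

Jan has 31 days (232 − 31 = 201 remain).
Feb has 28 days (201 − 28 = 173 remain).
Mar has 31 days (173 − 31 = 142 remain).
Apr has 30 days (142 − 30 = 112 remain).
May has 31 days (112 − 31 = 81 remain).
Jun has 30 days (81 − 30 = 51 remain).
Jul has 31 days (51 − 31 = 20 remain).
20 into Aug → Aug 20.

Aug 20, 2027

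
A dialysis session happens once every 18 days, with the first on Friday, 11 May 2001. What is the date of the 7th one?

The 7th occurrence is 6 intervals after the first: 6 × 18 = 108 days after 11 May 2001.
May has 31 days — 20 days to the end of May leaves 88.
June has 30 days (58 left).
July has 31 days (27 left).
27 days into August → 27 August 2001.

27 August 2001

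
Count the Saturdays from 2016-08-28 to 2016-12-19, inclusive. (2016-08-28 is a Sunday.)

16

2016-08-28 is a Sunday; the first Saturday on or after it is 2016-09-03 (6 days later).
From 2016-09-03 to 2016-12-19: 27 + 31 + 30 + 19 = 107 days (rest of September, October, November, December).
107 ÷ 7 = 15 full weeks with remainder 2, so 15 more Saturdays after the first → 16.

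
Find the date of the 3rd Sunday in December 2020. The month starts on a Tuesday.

2020-12-20

December 2020 begins on a Tuesday, so the first Sunday is December 6 (5 days later).
The 3rd Sunday is 2 weeks later: 6 + 14 = 20.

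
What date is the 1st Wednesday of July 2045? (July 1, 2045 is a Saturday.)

July 2045 begins on a Saturday, so the first Wednesday is July 5 (4 days later).

July 5, 2045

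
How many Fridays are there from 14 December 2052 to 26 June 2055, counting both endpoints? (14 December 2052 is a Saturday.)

14 December 2052 is a Saturday; the first Friday on or after it is 20 December 2052 (6 days later).
From 20 December 2052 to 26 June 2055: 11 + 365 + 365 + 177 = 918 days (rest of 2052, 2053, 2054, to 26 June 2055 in 2055).
918 ÷ 7 = 131 full weeks with remainder 1, so 131 more Fridays after the first → 132.

132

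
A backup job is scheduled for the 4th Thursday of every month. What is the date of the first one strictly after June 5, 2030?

June 27, 2030

June 2030 starts on a Saturday; its first Thursday is the 6th, so the 4th Thursday is the 27th — June 27, 2030.
June 27, 2030 is after June 5, 2030, so that is the next one.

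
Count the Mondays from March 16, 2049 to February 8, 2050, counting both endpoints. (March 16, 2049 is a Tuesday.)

March 16, 2049 is a Tuesday; the first Monday on or after it is March 22, 2049 (6 days later).
From March 22, 2049 to February 8, 2050: 284 + 39 = 323 days (rest of 2049, to February 8, 2050 in 2050).
323 ÷ 7 = 46 full weeks with remainder 1, so 46 more Mondays after the first → 47.

47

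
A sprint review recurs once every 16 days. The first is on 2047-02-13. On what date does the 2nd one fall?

The 2nd occurrence is 1 interval after the first: 1 × 16 = 16 days after 2047-02-13.
February has 28 days — 15 days to the end of February leaves 1.
1 day into March → 2047-03-01.

2047-03-01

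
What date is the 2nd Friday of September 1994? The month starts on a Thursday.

9 September 1994

September 1994 begins on a Thursday, so the first Friday is September 2 (1 day later).
The 2nd Friday is 1 weeks later: 2 + 7 = 9.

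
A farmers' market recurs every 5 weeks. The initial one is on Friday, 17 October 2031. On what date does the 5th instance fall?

The 5th occurrence is 4 intervals after the first: 4 × 35 = 140 days after 17 October 2031.
October has 31 days — 14 days to the end of October leaves 126.
November has 30 days (96 left).
December has 31 days (65 left).
January has 31 days (34 left).
February has 29 days (5 left).
5 days into March → 5 March 2032.

5 March 2032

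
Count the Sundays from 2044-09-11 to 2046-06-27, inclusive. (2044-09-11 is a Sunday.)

94

2044-09-11 is a Sunday; the first Sunday on or after it is 2044-09-11.
From 2044-09-11 to 2046-06-27: 111 + 365 + 178 = 654 days (rest of 2044, 2045, to 2046-06-27 in 2046).
654 ÷ 7 = 93 full weeks with remainder 3, so 93 more Sundays after the first → 94.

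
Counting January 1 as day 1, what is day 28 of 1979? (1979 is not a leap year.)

January 28, 1979

28 into January → January 28.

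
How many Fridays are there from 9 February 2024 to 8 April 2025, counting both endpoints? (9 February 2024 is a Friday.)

61

9 February 2024 is a Friday; the first Friday on or after it is 9 February 2024.
From 9 February 2024 to 8 April 2025: 326 + 98 = 424 days (rest of 2024, to 8 April 2025 in 2025).
424 ÷ 7 = 60 full weeks with remainder 4, so 60 more Fridays after the first → 61.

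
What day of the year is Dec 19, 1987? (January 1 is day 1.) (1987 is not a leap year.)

353

Days in months before Dec: 31 + 28 + 31 + 30 + 31 + 30 + 31 + 31 + 30 + 31 + 30 = 334.
Plus 19 days into Dec → day 353.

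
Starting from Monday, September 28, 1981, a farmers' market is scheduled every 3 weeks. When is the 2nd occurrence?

October 19, 1981

The 2nd occurrence is 1 interval after the first: 1 × 21 = 21 days after September 28, 1981.
September has 30 days — 2 days to the end of September leaves 19.
19 days into October → October 19, 1981.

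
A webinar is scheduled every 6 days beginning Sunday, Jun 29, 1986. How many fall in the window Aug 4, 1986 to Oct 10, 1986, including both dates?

Occurrences land 6·i days after Jun 29, 1986 for i = 0, 1, 2, …
Aug 4, 1986 is 36 days after the start; 36 ÷ 6 = 6 remainder 0. First occurrence in the window: #7 on Aug 4, 1986 (6×6 = 36 days in).
Oct 10, 1986 is 103 days after the start; 103 ÷ 6 = 17 remainder 1. Last occurrence in the window: #18 on Oct 9, 1986.
Occurrences #7 through #18: 12 in total.

12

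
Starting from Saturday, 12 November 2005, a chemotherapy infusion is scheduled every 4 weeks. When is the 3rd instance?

The 3rd occurrence is 2 intervals after the first: 2 × 28 = 56 days after 12 November 2005.
November has 30 days — 18 days to the end of November leaves 38.
December has 31 days (7 left).
7 days into January → 7 January 2006.

7 January 2006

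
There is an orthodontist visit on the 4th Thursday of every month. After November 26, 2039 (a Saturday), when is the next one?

November 2039 starts on a Tuesday; its first Thursday is the 3rd, so the 4th Thursday is the 24th — November 24, 2039.
That is not after November 26, 2039, so look at December 2039.
December 2039 starts on a Thursday; its first Thursday is the 1st, so the 4th Thursday is the 22nd — December 22, 2039.

December 22, 2039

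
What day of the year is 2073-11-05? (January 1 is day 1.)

309

Days in months before November: 31 + 28 + 31 + 30 + 31 + 30 + 31 + 31 + 30 + 31 = 304.
Plus 5 days into November → day 309.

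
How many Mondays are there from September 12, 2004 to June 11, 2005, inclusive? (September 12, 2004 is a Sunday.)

September 12, 2004 is a Sunday; the first Monday on or after it is September 13, 2004 (1 day later).
From September 13, 2004 to June 11, 2005: 17 + 31 + 30 + 31 + 31 + 28 + 31 + 30 + 31 + 11 = 271 days (rest of September, October, November, December, January, February, March, April, May, June).
271 ÷ 7 = 38 full weeks with remainder 5, so 38 more Mondays after the first → 39.

39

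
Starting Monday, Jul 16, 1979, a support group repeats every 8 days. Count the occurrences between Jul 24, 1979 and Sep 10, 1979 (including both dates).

Occurrences land 8·i days after Jul 16, 1979 for i = 0, 1, 2, …
Jul 24, 1979 is 8 days after the start; 8 ÷ 8 = 1 remainder 0. First occurrence in the window: #2 on Jul 24, 1979 (1×8 = 8 days in).
Sep 10, 1979 is 56 days after the start; 56 ÷ 8 = 7 remainder 0. Last occurrence in the window: #8 on Sep 10, 1979.
Occurrences #2 through #8: 7 in total.

7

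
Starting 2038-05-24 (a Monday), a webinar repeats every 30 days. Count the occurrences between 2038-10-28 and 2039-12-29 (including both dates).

14

Occurrences land 30·i days after 2038-05-24 for i = 0, 1, 2, …
2038-10-28 is 157 days after the start; 157 ÷ 30 = 5 remainder 7; since the remainder is 7, round up to i = 6. First occurrence in the window: #7 on 2038-11-20 (6×30 = 180 days in).
2039-12-29 is 584 days after the start; 584 ÷ 30 = 19 remainder 14. Last occurrence in the window: #20 on 2039-12-15.
Occurrences #7 through #20: 14 in total.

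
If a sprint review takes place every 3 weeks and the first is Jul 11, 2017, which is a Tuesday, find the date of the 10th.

The 10th occurrence is 9 intervals after the first: 9 × 21 = 189 days after Jul 11, 2017.
Jul has 31 days — 20 days to the end of Jul leaves 169.
Aug has 31 days (138 left).
Sep has 30 days (108 left).
Oct has 31 days (77 left).
Nov has 30 days (47 left).
Dec has 31 days (16 left).
16 days into Jan → Jan 16, 2018.

Jan 16, 2018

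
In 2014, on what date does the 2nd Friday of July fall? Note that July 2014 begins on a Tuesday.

July 2014 begins on a Tuesday, so the first Friday is July 4 (3 days later).
The 2nd Friday is 1 weeks later: 4 + 7 = 11.

2014-07-11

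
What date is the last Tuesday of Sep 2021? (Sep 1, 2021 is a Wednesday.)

Sep 2021 begins on a Wednesday, so the first Tuesday is Sep 7 (6 days later).
Sep 2021 has 30 days. Adding weeks: 7, 14, 21, 28 — the last one ≤ 30 is the 28th.

Sep 28, 2021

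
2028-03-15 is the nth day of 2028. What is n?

75

Days in months before March: 31 + 29 = 60.
Plus 15 days into March → day 75.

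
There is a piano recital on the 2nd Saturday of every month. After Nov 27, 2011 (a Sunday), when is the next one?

Dec 10, 2011

Nov 2011 starts on a Tuesday; its first Saturday is the 5th, so the 2nd Saturday is the 12th — Nov 12, 2011.
That is not after Nov 27, 2011, so look at Dec 2011.
Dec 2011 starts on a Thursday; its first Saturday is the 3rd, so the 2nd Saturday is the 10th — Dec 10, 2011.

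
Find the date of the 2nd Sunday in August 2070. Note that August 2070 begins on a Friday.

10 August 2070

August 2070 begins on a Friday, so the first Sunday is August 3 (2 days later).
The 2nd Sunday is 1 weeks later: 3 + 7 = 10.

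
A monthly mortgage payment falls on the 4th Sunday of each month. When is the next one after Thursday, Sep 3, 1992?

Sep 27, 1992

Sep 1992 starts on a Tuesday; its first Sunday is the 6th, so the 4th Sunday is the 27th — Sep 27, 1992.
Sep 27, 1992 is after Sep 3, 1992, so that is the next one.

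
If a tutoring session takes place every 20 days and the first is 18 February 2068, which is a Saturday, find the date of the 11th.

The 11th occurrence is 10 intervals after the first: 10 × 20 = 200 days after 18 February 2068.
February has 29 days — 11 days to the end of February leaves 189.
March has 31 days (158 left).
April has 30 days (128 left).
May has 31 days (97 left).
June has 30 days (67 left).
July has 31 days (36 left).
August has 31 days (5 left).
5 days into September → 5 September 2068.

5 September 2068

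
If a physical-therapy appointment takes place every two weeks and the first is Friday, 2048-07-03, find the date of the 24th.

The 24th occurrence is 23 intervals after the first: 23 × 14 = 322 days after 2048-07-03.
July has 31 days — 28 days to the end of July leaves 294.
August has 31 days (263 left).
September has 30 days (233 left).
October has 31 days (202 left).
November has 30 days (172 left).
December has 31 days (141 left).
January has 31 days (110 left).
February has 28 days (82 left).
March has 31 days (51 left).
April has 30 days (21 left).
21 days into May → 2049-05-21.

2049-05-21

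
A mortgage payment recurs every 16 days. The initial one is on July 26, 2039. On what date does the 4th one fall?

The 4th occurrence is 3 intervals after the first: 3 × 16 = 48 days after July 26, 2039.
July has 31 days — 5 days to the end of July leaves 43.
August has 31 days (12 left).
12 days into September → September 12, 2039.

September 12, 2039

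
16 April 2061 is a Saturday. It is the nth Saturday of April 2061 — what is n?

Day 16 falls in week ⌈16/7⌉ of the month.
Days 1–7 hold the 1st Saturday, 8–14 the 2nd, 15–21 the 3rd, 22–28 the 4th, 29–31 the 5th.
16 is in the range for the 3rd.

3rd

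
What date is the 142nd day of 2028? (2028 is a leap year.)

January has 31 days (142 − 31 = 111 remain).
February has 29 days (111 − 29 = 82 remain).
March has 31 days (82 − 31 = 51 remain).
April has 30 days (51 − 30 = 21 remain).
21 into May → May 21.

May 21, 2028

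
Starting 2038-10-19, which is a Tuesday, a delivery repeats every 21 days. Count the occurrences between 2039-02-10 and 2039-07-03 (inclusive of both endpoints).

7

Occurrences land 21·i days after 2038-10-19 for i = 0, 1, 2, …
2039-02-10 is 114 days after the start; 114 ÷ 21 = 5 remainder 9; since the remainder is 9, round up to i = 6. First occurrence in the window: #7 on 2039-02-22 (6×21 = 126 days in).
2039-07-03 is 257 days after the start; 257 ÷ 21 = 12 remainder 5. Last occurrence in the window: #13 on 2039-06-28.
Occurrences #7 through #13: 7 in total.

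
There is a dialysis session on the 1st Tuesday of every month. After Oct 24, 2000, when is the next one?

Oct 2000 starts on a Sunday, so its 1st Tuesday is Oct 3, 2000 (2 days in).
That is not after Oct 24, 2000, so look at Nov 2000.
Nov 2000 starts on a Wednesday, so its 1st Tuesday is Nov 7, 2000 (6 days in).

Nov 7, 2000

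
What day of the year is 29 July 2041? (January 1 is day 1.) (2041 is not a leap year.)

Days in months before July: 31 + 28 + 31 + 30 + 31 + 30 = 181.
Plus 29 days into July → day 210.

210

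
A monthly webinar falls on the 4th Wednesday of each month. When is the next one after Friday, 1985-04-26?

April 1985 starts on a Monday; its first Wednesday is the 3rd, so the 4th Wednesday is the 24th — 1985-04-24.
That is not after 1985-04-26, so look at May 1985.
May 1985 starts on a Wednesday; its first Wednesday is the 1st, so the 4th Wednesday is the 22nd — 1985-05-22.

1985-05-22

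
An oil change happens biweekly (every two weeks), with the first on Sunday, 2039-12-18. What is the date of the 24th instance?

The 24th occurrence is 23 intervals after the first: 23 × 14 = 322 days after 2039-12-18.
December has 31 days — 13 days to the end of December leaves 309.
January has 31 days (278 left).
February has 29 days (249 left).
March has 31 days (218 left).
April has 30 days (188 left).
May has 31 days (157 left).
June has 30 days (127 left).
July has 31 days (96 left).
August has 31 days (65 left).
September has 30 days (35 left).
October has 31 days (4 left).
4 days into November → 2040-11-04.

2040-11-04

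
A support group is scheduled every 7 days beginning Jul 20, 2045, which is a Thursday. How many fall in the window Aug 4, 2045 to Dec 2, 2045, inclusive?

Occurrences land 7·i days after Jul 20, 2045 for i = 0, 1, 2, …
Aug 4, 2045 is 15 days after the start; 15 ÷ 7 = 2 remainder 1; since the remainder is 1, round up to i = 3. First occurrence in the window: #4 on Aug 10, 2045 (3×7 = 21 days in).
Dec 2, 2045 is 135 days after the start; 135 ÷ 7 = 19 remainder 2. Last occurrence in the window: #20 on Nov 30, 2045.
Occurrences #4 through #20: 17 in total.

17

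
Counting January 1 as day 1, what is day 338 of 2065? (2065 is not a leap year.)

2065-12-04

January has 31 days (338 − 31 = 307 remain).
February has 28 days (307 − 28 = 279 remain).
March has 31 days (279 − 31 = 248 remain).
April has 30 days (248 − 30 = 218 remain).
May has 31 days (218 − 31 = 187 remain).
June has 30 days (187 − 30 = 157 remain).
July has 31 days (157 − 31 = 126 remain).
August has 31 days (126 − 31 = 95 remain).
September has 30 days (95 − 30 = 65 remain).
October has 31 days (65 − 31 = 34 remain).
November has 30 days (34 − 30 = 4 remain).
4 into December → December 4.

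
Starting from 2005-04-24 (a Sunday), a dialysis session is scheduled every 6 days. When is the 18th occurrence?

2005-08-04

The 18th occurrence is 17 intervals after the first: 17 × 6 = 102 days after 2005-04-24.
April has 30 days — 6 days to the end of April leaves 96.
May has 31 days (65 left).
June has 30 days (35 left).
July has 31 days (4 left).
4 days into August → 2005-08-04.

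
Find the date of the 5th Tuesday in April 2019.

April 2019 begins on a Monday, so the first Tuesday is April 2 (1 day later).
The 5th Tuesday is 4 weeks later: 2 + 28 = 30.

2019-04-30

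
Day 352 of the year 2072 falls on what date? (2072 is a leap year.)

January has 31 days (352 − 31 = 321 remain).
February has 29 days (321 − 29 = 292 remain).
March has 31 days (292 − 31 = 261 remain).
April has 30 days (261 − 30 = 231 remain).
May has 31 days (231 − 31 = 200 remain).
June has 30 days (200 − 30 = 170 remain).
July has 31 days (170 − 31 = 139 remain).
August has 31 days (139 − 31 = 108 remain).
September has 30 days (108 − 30 = 78 remain).
October has 31 days (78 − 31 = 47 remain).
November has 30 days (47 − 30 = 17 remain).
17 into December → December 17.

2072-12-17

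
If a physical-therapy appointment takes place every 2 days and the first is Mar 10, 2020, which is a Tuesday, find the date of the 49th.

Jun 14, 2020

The 49th occurrence is 48 intervals after the first: 48 × 2 = 96 days after Mar 10, 2020.
Mar has 31 days — 21 days to the end of Mar leaves 75.
Apr has 30 days (45 left).
May has 31 days (14 left).
14 days into Jun → Jun 14, 2020.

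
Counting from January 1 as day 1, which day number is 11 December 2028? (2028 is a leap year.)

Days in months before December: 31 + 29 + 31 + 30 + 31 + 30 + 31 + 31 + 30 + 31 + 30 = 335.
Plus 11 days into December → day 346.

346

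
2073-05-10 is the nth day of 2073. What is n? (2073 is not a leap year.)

Days in months before May: 31 + 28 + 31 + 30 = 120.
Plus 10 days into May → day 130.

130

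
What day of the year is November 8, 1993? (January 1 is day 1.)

312

Days in months before November: 31 + 28 + 31 + 30 + 31 + 30 + 31 + 31 + 30 + 31 = 304.
Plus 8 days into November → day 312.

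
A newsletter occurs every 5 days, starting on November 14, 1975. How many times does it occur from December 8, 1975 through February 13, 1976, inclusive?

Occurrences land 5·i days after November 14, 1975 for i = 0, 1, 2, …
December 8, 1975 is 24 days after the start; 24 ÷ 5 = 4 remainder 4; since the remainder is 4, round up to i = 5. First occurrence in the window: #6 on December 9, 1975 (5×5 = 25 days in).
February 13, 1976 is 91 days after the start; 91 ÷ 5 = 18 remainder 1. Last occurrence in the window: #19 on February 12, 1976.
Occurrences #6 through #19: 14 in total.

14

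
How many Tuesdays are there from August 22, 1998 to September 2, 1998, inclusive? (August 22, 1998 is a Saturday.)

August 22, 1998 is a Saturday; the first Tuesday on or after it is August 25, 1998 (3 days later).
From August 25, 1998 to September 2, 1998: 6 + 2 = 8 days (rest of August, September).
8 ÷ 7 = 1 full weeks with remainder 1, so 1 more Tuesdays after the first → 2.

2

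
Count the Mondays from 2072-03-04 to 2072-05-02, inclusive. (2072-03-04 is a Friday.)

9

2072-03-04 is a Friday; the first Monday on or after it is 2072-03-07 (3 days later).
From 2072-03-07 to 2072-05-02: 24 + 30 + 2 = 56 days (rest of March, April, May).
56 ÷ 7 = 8 full weeks with remainder 0, so 8 more Mondays after the first → 9.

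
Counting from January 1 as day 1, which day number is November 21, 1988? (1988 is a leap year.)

Days in months before November: 31 + 29 + 31 + 30 + 31 + 30 + 31 + 31 + 30 + 31 = 305.
Plus 21 days into November → day 326.

326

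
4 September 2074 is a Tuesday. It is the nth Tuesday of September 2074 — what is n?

1st

Day 4 falls in week ⌈4/7⌉ of the month.
Days 1–7 hold the 1st Tuesday, 8–14 the 2nd, 15–21 the 3rd, 22–28 the 4th, 29–31 the 5th.
4 is in the range for the 1st.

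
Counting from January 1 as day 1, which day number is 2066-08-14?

226

Days in months before August: 31 + 28 + 31 + 30 + 31 + 30 + 31 = 212.
Plus 14 days into August → day 226.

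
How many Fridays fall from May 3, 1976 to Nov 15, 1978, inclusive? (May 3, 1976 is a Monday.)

May 3, 1976 is a Monday; the first Friday on or after it is May 7, 1976 (4 days later).
From May 7, 1976 to Nov 15, 1978: 238 + 365 + 319 = 922 days (rest of 1976, 1977, to Nov 15, 1978 in 1978).
922 ÷ 7 = 131 full weeks with remainder 5, so 131 more Fridays after the first → 132.

132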